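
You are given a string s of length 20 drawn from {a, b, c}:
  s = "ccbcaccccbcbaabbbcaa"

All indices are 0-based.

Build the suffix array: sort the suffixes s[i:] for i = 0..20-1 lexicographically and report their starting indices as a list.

[19, 18, 12, 13, 4, 11, 14, 15, 16, 2, 9, 17, 3, 10, 1, 8, 0, 7, 6, 5]

rank | idx | suffix
   0 |  19 | a
   1 |  18 | aa
   2 |  12 | aabbbcaa
   3 |  13 | abbbcaa
   4 |   4 | accccbcbaabbbcaa
   5 |  11 | baabbbcaa
   6 |  14 | bbbcaa
   7 |  15 | bbcaa
   8 |  16 | bcaa
   9 |   2 | bcaccccbcbaabbbcaa
  10 |   9 | bcbaabbbcaa
  11 |  17 | caa
  12 |   3 | caccccbcbaabbbcaa
  13 |  10 | cbaabbbcaa
  14 |   1 | cbcaccccbcbaabbbcaa
  15 |   8 | cbcbaabbbcaa
  16 |   0 | ccbcaccccbcbaabbbcaa
  17 |   7 | ccbcbaabbbcaa
  18 |   6 | cccbcbaabbbcaa
  19 |   5 | ccccbcbaabbbcaa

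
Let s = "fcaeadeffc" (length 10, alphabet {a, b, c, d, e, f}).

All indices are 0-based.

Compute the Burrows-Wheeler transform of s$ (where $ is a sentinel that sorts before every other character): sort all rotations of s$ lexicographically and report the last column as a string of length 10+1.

rank  rotation     last
    0  $fcaeadeffc  c
    1  adeffc$fcae  e
    2  aeadeffc$fc  c
    3  c$fcaeadeff  f
    4  caeadeffc$f  f
    5  deffc$fcaea  a
    6  eadeffc$fca  a
    7  effc$fcaead  d
    8  fc$fcaeadef  f
    9  fcaeadeffc$  $
   10  ffc$fcaeade  e

cecffaadf$e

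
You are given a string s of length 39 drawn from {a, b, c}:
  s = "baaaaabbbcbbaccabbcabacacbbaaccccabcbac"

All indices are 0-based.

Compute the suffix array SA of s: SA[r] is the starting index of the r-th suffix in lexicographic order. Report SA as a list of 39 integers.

rank | idx | suffix
   0 |   1 | aaaaabbbcbbaccabbcabacacbbaaccccabcbac
   1 |   2 | aaaabbbcbbaccabbcabacacbbaaccccabcbac
   2 |   3 | aaabbbcbbaccabbcabacacbbaaccccabcbac
   3 |   4 | aabbbcbbaccabbcabacacbbaaccccabcbac
   4 |  27 | aaccccabcbac
   5 |  19 | abacacbbaaccccabcbac
   6 |   5 | abbbcbbaccabbcabacacbbaaccccabcbac
   7 |  15 | abbcabacacbbaaccccabcbac
   8 |  33 | abcbac
   9 |  37 | ac
  10 |  21 | acacbbaaccccabcbac
  11 |  23 | acbbaaccccabcbac
  12 |  12 | accabbcabacacbbaaccccabcbac
  13 |  28 | accccabcbac
  14 |   0 | baaaaabbbcbbaccabbcabacacbbaaccccabcbac
  15 |  26 | baaccccabcbac
  16 |  36 | bac
  17 |  20 | bacacbbaaccccabcbac
  18 |  11 | baccabbcabacacbbaaccccabcbac
  19 |  25 | bbaaccccabcbac
  20 |  10 | bbaccabbcabacacbbaaccccabcbac
  21 |   6 | bbbcbbaccabbcabacacbbaaccccabcbac
  22 |  16 | bbcabacacbbaaccccabcbac
  23 |   7 | bbcbbaccabbcabacacbbaaccccabcbac
  24 |  17 | bcabacacbbaaccccabcbac
  25 |  34 | bcbac
  26 |   8 | bcbbaccabbcabacacbbaaccccabcbac
  27 |  38 | c
  28 |  18 | cabacacbbaaccccabcbac
  29 |  14 | cabbcabacacbbaaccccabcbac
  30 |  32 | cabcbac
  31 |  22 | cacbbaaccccabcbac
  32 |  35 | cbac
  33 |  24 | cbbaaccccabcbac
  34 |   9 | cbbaccabbcabacacbbaaccccabcbac
  35 |  13 | ccabbcabacacbbaaccccabcbac
  36 |  31 | ccabcbac
  37 |  30 | cccabcbac
  38 |  29 | ccccabcbac

[1, 2, 3, 4, 27, 19, 5, 15, 33, 37, 21, 23, 12, 28, 0, 26, 36, 20, 11, 25, 10, 6, 16, 7, 17, 34, 8, 38, 18, 14, 32, 22, 35, 24, 9, 13, 31, 30, 29]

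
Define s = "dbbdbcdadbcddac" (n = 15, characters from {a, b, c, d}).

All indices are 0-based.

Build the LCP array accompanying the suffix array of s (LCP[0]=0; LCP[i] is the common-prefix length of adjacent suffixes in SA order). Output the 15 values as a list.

[0, 1, 0, 1, 3, 1, 0, 1, 2, 0, 2, 1, 2, 4, 1]

rank→(start, suffix):
  0 → (13, 'ac')
  1 → (7, 'adbcddac')
  2 → (1, 'bbdbcdadbcddac')
  3 → (4, 'bcdadbcddac')
  4 → (9, 'bcddac')
  5 → (2, 'bdbcdadbcddac')
  6 → (14, 'c')
  7 → (5, 'cdadbcddac')
  8 → (10, 'cddac')
  9 → (12, 'dac')
  10 → (6, 'dadbcddac')
  11 → (0, 'dbbdbcdadbcddac')
  12 → (3, 'dbcdadbcddac')
  13 → (8, 'dbcddac')
  14 → (11, 'ddac')

SA = [13, 7, 1, 4, 9, 2, 14, 5, 10, 12, 6, 0, 3, 8, 11]
[i] adj suffixes → lcp
  [1] 13/7 → 1 ('a')
  [2] 7/1 → 0 ('')
  [3] 1/4 → 1 ('b')
  [4] 4/9 → 3 ('bcd')
  [5] 9/2 → 1 ('b')
  [6] 2/14 → 0 ('')
  [7] 14/5 → 1 ('c')
  [8] 5/10 → 2 ('cd')
  [9] 10/12 → 0 ('')
  [10] 12/6 → 2 ('da')
  [11] 6/0 → 1 ('d')
  [12] 0/3 → 2 ('db')
  [13] 3/8 → 4 ('dbcd')
  [14] 8/11 → 1 ('d')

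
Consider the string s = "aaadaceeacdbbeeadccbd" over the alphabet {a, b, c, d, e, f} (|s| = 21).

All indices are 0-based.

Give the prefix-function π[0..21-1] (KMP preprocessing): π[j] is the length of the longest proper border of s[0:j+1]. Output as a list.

π[0] = 0
j=1 s[j]='a': π[1]=1 (border 'a')
j=2 s[j]='a': π[2]=2 (border 'aa')
j=3 s[j]='d': k: 2→1→0; π[3]=0 (border '')
j=4 s[j]='a': π[4]=1 (border 'a')
j=5 s[j]='c': k: 1→0; π[5]=0 (border '')
j=6 s[j]='e': π[6]=0 (border '')
j=7 s[j]='e': π[7]=0 (border '')
j=8 s[j]='a': π[8]=1 (border 'a')
j=9 s[j]='c': k: 1→0; π[9]=0 (border '')
j=10 s[j]='d': π[10]=0 (border '')
j=11 s[j]='b': π[11]=0 (border '')
j=12 s[j]='b': π[12]=0 (border '')
j=13 s[j]='e': π[13]=0 (border '')
j=14 s[j]='e': π[14]=0 (border '')
j=15 s[j]='a': π[15]=1 (border 'a')
j=16 s[j]='d': k: 1→0; π[16]=0 (border '')
j=17 s[j]='c': π[17]=0 (border '')
j=18 s[j]='c': π[18]=0 (border '')
j=19 s[j]='b': π[19]=0 (border '')
j=20 s[j]='d': π[20]=0 (border '')

[0, 1, 2, 0, 1, 0, 0, 0, 1, 0, 0, 0, 0, 0, 0, 1, 0, 0, 0, 0, 0]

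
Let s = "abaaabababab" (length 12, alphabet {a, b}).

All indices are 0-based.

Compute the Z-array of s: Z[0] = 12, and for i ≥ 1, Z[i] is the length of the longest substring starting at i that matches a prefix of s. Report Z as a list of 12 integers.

[12, 0, 1, 1, 3, 0, 3, 0, 3, 0, 2, 0]

Z[0]=12
i=1: fresh scan; Z[1]=0
i=2: fresh scan; Z[2]=1 extend→box=[2,3)
i=3: fresh scan; Z[3]=1 extend→box=[3,4)
i=4: fresh scan; Z[4]=3 extend→box=[4,7)
i=5: min(r-i=2, Z[1]=0)=0; Z[5]=0
i=6: min(r-i=1, Z[2]=1)=1; Z[6]=3 extend→box=[6,9)
i=7: min(r-i=2, Z[1]=0)=0; Z[7]=0
i=8: min(r-i=1, Z[2]=1)=1; Z[8]=3 extend→box=[8,11)
i=9: min(r-i=2, Z[1]=0)=0; Z[9]=0
i=10: min(r-i=1, Z[2]=1)=1; Z[10]=2 extend→box=[10,12)
i=11: min(r-i=1, Z[1]=0)=0; Z[11]=0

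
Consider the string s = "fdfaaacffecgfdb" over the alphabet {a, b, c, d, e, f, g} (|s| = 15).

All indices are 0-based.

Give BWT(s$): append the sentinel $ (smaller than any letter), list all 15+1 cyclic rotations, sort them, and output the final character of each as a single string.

bfaadaefffdg$fcc

rank  rotation          last
    0  $fdfaaacffecgfdb  b
    1  aaacffecgfdb$fdf  f
    2  aacffecgfdb$fdfa  a
    3  acffecgfdb$fdfaa  a
    4  b$fdfaaacffecgfd  d
    5  cffecgfdb$fdfaaa  a
    6  cgfdb$fdfaaacffe  e
    7  db$fdfaaacffecgf  f
    8  dfaaacffecgfdb$f  f
    9  ecgfdb$fdfaaacff  f
   10  faaacffecgfdb$fd  d
   11  fdb$fdfaaacffecg  g
   12  fdfaaacffecgfdb$  $
   13  fecgfdb$fdfaaacf  f
   14  ffecgfdb$fdfaaac  c
   15  gfdb$fdfaaacffec  c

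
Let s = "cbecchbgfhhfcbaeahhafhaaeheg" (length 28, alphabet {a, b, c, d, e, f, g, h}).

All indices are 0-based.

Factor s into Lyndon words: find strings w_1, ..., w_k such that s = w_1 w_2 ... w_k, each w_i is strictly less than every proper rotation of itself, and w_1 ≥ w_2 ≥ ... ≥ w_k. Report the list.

emit factor 1: 'c' (i=0, period=1)
emit factor 2: 'becchbgfhhfc' (i=1, period=12)
emit factor 3: 'b' (i=13, period=1)
emit factor 4: 'aeahhafh' (i=14, period=8)
emit factor 5: 'aaeheg' (i=22, period=6)

["c", "becchbgfhhfc", "b", "aeahhafh", "aaeheg"]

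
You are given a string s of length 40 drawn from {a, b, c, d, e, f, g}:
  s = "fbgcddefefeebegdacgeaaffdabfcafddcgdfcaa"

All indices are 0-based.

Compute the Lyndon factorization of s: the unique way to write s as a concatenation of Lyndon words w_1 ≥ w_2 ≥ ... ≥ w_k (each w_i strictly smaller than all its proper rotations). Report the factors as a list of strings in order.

["f", "bgcddefefee", "begd", "acge", "aaffdabfcafddcgdfc", "a", "a"]

emit factor 1: 'f' (i=0, period=1)
emit factor 2: 'bgcddefefee' (i=1, period=11)
emit factor 3: 'begd' (i=12, period=4)
emit factor 4: 'acge' (i=16, period=4)
emit factor 5: 'aaffdabfcafddcgdfc' (i=20, period=18)
emit factor 6: 'a' (i=38, period=1)
emit factor 7: 'a' (i=39, period=1)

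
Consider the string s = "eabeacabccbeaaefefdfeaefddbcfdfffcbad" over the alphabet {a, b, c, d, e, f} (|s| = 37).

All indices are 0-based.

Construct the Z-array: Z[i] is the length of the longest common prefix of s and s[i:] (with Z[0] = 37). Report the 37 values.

[37, 0, 0, 2, 0, 0, 0, 0, 0, 0, 0, 2, 0, 0, 1, 0, 1, 0, 0, 0, 2, 0, 1, 0, 0, 0, 0, 0, 0, 0, 0, 0, 0, 0, 0, 0, 0]

Z[0]=37
i=1: i≥r, start 0; Z[1]=0
i=2: i≥r, start 0; Z[2]=0
i=3: i≥r, start 0; Z[3]=2 extend→box=[3,5)
i=4: min(r-i=1, Z[1]=0)=0; Z[4]=0
i=5: i≥r, start 0; Z[5]=0
i=6: i≥r, start 0; Z[6]=0
i=7: i≥r, start 0; Z[7]=0
i=8: i≥r, start 0; Z[8]=0
i=9: i≥r, start 0; Z[9]=0
i=10: i≥r, start 0; Z[10]=0
i=11: i≥r, start 0; Z[11]=2 extend→box=[11,13)
i=12: min(r-i=1, Z[1]=0)=0; Z[12]=0
i=13: i≥r, start 0; Z[13]=0
i=14: i≥r, start 0; Z[14]=1 extend→box=[14,15)
i=15: i≥r, start 0; Z[15]=0
i=16: i≥r, start 0; Z[16]=1 extend→box=[16,17)
i=17: i≥r, start 0; Z[17]=0
i=18: i≥r, start 0; Z[18]=0
i=19: i≥r, start 0; Z[19]=0
i=20: i≥r, start 0; Z[20]=2 extend→box=[20,22)
i=21: min(r-i=1, Z[1]=0)=0; Z[21]=0
i=22: i≥r, start 0; Z[22]=1 extend→box=[22,23)
i=23: i≥r, start 0; Z[23]=0
i=24: i≥r, start 0; Z[24]=0
i=25: i≥r, start 0; Z[25]=0
i=26: i≥r, start 0; Z[26]=0
i=27: i≥r, start 0; Z[27]=0
i=28: i≥r, start 0; Z[28]=0
i=29: i≥r, start 0; Z[29]=0
i=30: i≥r, start 0; Z[30]=0
i=31: i≥r, start 0; Z[31]=0
i=32: i≥r, start 0; Z[32]=0
i=33: i≥r, start 0; Z[33]=0
i=34: i≥r, start 0; Z[34]=0
i=35: i≥r, start 0; Z[35]=0
i=36: i≥r, start 0; Z[36]=0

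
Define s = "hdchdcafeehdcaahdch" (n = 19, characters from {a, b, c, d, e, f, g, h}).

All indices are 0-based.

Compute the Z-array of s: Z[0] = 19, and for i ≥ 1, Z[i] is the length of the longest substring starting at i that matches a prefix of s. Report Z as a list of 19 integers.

Z[0]=19
i=1: i≥r, start 0; Z[1]=0
i=2: i≥r, start 0; Z[2]=0
i=3: i≥r, start 0; Z[3]=3 grow→box=[3,6)
i=4: min(r-i=2, Z[1]=0)=0; Z[4]=0
i=5: min(r-i=1, Z[2]=0)=0; Z[5]=0
i=6: i≥r, start 0; Z[6]=0
i=7: i≥r, start 0; Z[7]=0
i=8: i≥r, start 0; Z[8]=0
i=9: i≥r, start 0; Z[9]=0
i=10: i≥r, start 0; Z[10]=3 grow→box=[10,13)
i=11: min(r-i=2, Z[1]=0)=0; Z[11]=0
i=12: min(r-i=1, Z[2]=0)=0; Z[12]=0
i=13: i≥r, start 0; Z[13]=0
i=14: i≥r, start 0; Z[14]=0
i=15: i≥r, start 0; Z[15]=4 grow→box=[15,19)
i=16: min(r-i=3, Z[1]=0)=0; Z[16]=0
i=17: min(r-i=2, Z[2]=0)=0; Z[17]=0
i=18: min(r-i=1, Z[3]=3)=1; Z[18]=1

[19, 0, 0, 3, 0, 0, 0, 0, 0, 0, 3, 0, 0, 0, 0, 4, 0, 0, 1]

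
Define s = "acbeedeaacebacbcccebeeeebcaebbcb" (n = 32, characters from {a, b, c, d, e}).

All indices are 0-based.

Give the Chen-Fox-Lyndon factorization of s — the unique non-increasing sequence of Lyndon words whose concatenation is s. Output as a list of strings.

["acbeede", "aacebacbcccebeeeebcaebbcb"]

emit factor 1: 'acbeede' (i=0, period=7)
emit factor 2: 'aacebacbcccebeeeebcaebbcb' (i=7, period=25)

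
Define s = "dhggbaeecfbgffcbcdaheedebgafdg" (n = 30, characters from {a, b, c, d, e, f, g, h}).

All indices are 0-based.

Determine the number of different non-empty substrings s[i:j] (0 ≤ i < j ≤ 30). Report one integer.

441

rank→(start, suffix):
  0 → (5, 'aeecfbgffcbcdaheedebgafdg')
  1 → (26, 'afdg')
  2 → (18, 'aheedebgafdg')
  3 → (4, 'baeecfbgffcbcdaheedebgafdg')
  4 → (15, 'bcdaheedebgafdg')
  5 → (24, 'bgafdg')
  6 → (10, 'bgffcbcdaheedebgafdg')
  7 → (14, 'cbcdaheedebgafdg')
  8 → (16, 'cdaheedebgafdg')
  9 → (8, 'cfbgffcbcdaheedebgafdg')
  10 → (17, 'daheedebgafdg')
  11 → (22, 'debgafdg')
  12 → (28, 'dg')
  13 → (0, 'dhggbaeecfbgffcbcdaheedebgafdg')
  14 → (23, 'ebgafdg')
  15 → (7, 'ecfbgffcbcdaheedebgafdg')
  16 → (21, 'edebgafdg')
  17 → (6, 'eecfbgffcbcdaheedebgafdg')
  18 → (20, 'eedebgafdg')
  19 → (9, 'fbgffcbcdaheedebgafdg')
  20 → (13, 'fcbcdaheedebgafdg')
  21 → (27, 'fdg')
  22 → (12, 'ffcbcdaheedebgafdg')
  23 → (29, 'g')
  24 → (25, 'gafdg')
  25 → (3, 'gbaeecfbgffcbcdaheedebgafdg')
  26 → (11, 'gffcbcdaheedebgafdg')
  27 → (2, 'ggbaeecfbgffcbcdaheedebgafdg')
  28 → (19, 'heedebgafdg')
  29 → (1, 'hggbaeecfbgffcbcdaheedebgafdg')

SA = [5, 26, 18, 4, 15, 24, 10, 14, 16, 8, 17, 22, 28, 0, 23, 7, 21, 6, 20, 9, 13, 27, 12, 29, 25, 3, 11, 2, 19, 1]
i: (SA[i-1],SA[i]) lcp shared
  1: (5,26) 1 'a'
  2: (26,18) 1 'a'
  3: (18,4) 0 ''
  4: (4,15) 1 'b'
  5: (15,24) 1 'b'
  6: (24,10) 2 'bg'
  7: (10,14) 0 ''
  8: (14,16) 1 'c'
  9: (16,8) 1 'c'
  10: (8,17) 0 ''
  11: (17,22) 1 'd'
  12: (22,28) 1 'd'
  13: (28,0) 1 'd'
  14: (0,23) 0 ''
  15: (23,7) 1 'e'
  16: (7,21) 1 'e'
  17: (21,6) 1 'e'
  18: (6,20) 2 'ee'
  19: (20,9) 0 ''
  20: (9,13) 1 'f'
  21: (13,27) 1 'f'
  22: (27,12) 1 'f'
  23: (12,29) 0 ''
  24: (29,25) 1 'g'
  25: (25,3) 1 'g'
  26: (3,11) 1 'g'
  27: (11,2) 1 'g'
  28: (2,19) 0 ''
  29: (19,1) 1 'h'

n(n+1)/2 = 30·31/2 = 465
Σ LCP = 0 + 1 + 1 + 0 + 1 + 1 + 2 + 0 + 1 + 1 + 0 + 1 + 1 + 1 + 0 + 1 + 1 + 1 + 2 + 0 + 1 + 1 + 1 + 0 + 1 + 1 + 1 + 1 + 0 + 1 = 24
distinct = 465 − 24 = 441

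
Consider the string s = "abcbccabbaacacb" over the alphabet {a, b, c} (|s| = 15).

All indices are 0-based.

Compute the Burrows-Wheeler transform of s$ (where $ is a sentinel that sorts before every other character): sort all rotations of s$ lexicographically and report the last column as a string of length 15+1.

rank  rotation          last
    0  $abcbccabbaacacb  b
    1  aacacb$abcbccabb  b
    2  abbaacacb$abcbcc  c
    3  abcbccabbaacacb$  $
    4  acacb$abcbccabba  a
    5  acb$abcbccabbaac  c
    6  b$abcbccabbaacac  c
    7  baacacb$abcbccab  b
    8  bbaacacb$abcbcca  a
    9  bcbccabbaacacb$a  a
   10  bccabbaacacb$abc  c
   11  cabbaacacb$abcbc  c
   12  cacb$abcbccabbaa  a
   13  cb$abcbccabbaaca  a
   14  cbccabbaacacb$ab  b
   15  ccabbaacacb$abcb  b

bbc$accbaaccaabb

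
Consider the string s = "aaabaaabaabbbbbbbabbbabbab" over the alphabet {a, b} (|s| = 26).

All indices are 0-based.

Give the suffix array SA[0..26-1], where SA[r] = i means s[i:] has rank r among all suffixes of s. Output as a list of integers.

[0, 4, 1, 5, 8, 24, 2, 6, 21, 17, 9, 25, 3, 7, 23, 20, 16, 22, 19, 15, 18, 14, 13, 12, 11, 10]

rank | idx | suffix
   0 |   0 | aaabaaabaabbbbbbbabbbabbab
   1 |   4 | aaabaabbbbbbbabbbabbab
   2 |   1 | aabaaabaabbbbbbbabbbabbab
   3 |   5 | aabaabbbbbbbabbbabbab
   4 |   8 | aabbbbbbbabbbabbab
   5 |  24 | ab
   6 |   2 | abaaabaabbbbbbbabbbabbab
   7 |   6 | abaabbbbbbbabbbabbab
   8 |  21 | abbab
   9 |  17 | abbbabbab
  10 |   9 | abbbbbbbabbbabbab
  11 |  25 | b
  12 |   3 | baaabaabbbbbbbabbbabbab
  13 |   7 | baabbbbbbbabbbabbab
  14 |  23 | bab
  15 |  20 | babbab
  16 |  16 | babbbabbab
  17 |  22 | bbab
  18 |  19 | bbabbab
  19 |  15 | bbabbbabbab
  20 |  18 | bbbabbab
  21 |  14 | bbbabbbabbab
  22 |  13 | bbbbabbbabbab
  23 |  12 | bbbbbabbbabbab
  24 |  11 | bbbbbbabbbabbab
  25 |  10 | bbbbbbbabbbabbab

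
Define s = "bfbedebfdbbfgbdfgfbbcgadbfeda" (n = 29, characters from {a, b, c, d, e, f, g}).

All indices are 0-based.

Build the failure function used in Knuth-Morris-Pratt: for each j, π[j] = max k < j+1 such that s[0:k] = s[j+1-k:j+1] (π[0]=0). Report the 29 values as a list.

π[0] = 0
j=1 s[j]='f': π[1]=0 (border '')
j=2 s[j]='b': π[2]=1 (border 'b')
j=3 s[j]='e': k: 1→0; π[3]=0 (border '')
j=4 s[j]='d': π[4]=0 (border '')
j=5 s[j]='e': π[5]=0 (border '')
j=6 s[j]='b': π[6]=1 (border 'b')
j=7 s[j]='f': π[7]=2 (border 'bf')
j=8 s[j]='d': k: 2→0; π[8]=0 (border '')
j=9 s[j]='b': π[9]=1 (border 'b')
j=10 s[j]='b': k: 1→0; π[10]=1 (border 'b')
j=11 s[j]='f': π[11]=2 (border 'bf')
j=12 s[j]='g': k: 2→0; π[12]=0 (border '')
j=13 s[j]='b': π[13]=1 (border 'b')
j=14 s[j]='d': k: 1→0; π[14]=0 (border '')
j=15 s[j]='f': π[15]=0 (border '')
j=16 s[j]='g': π[16]=0 (border '')
j=17 s[j]='f': π[17]=0 (border '')
j=18 s[j]='b': π[18]=1 (border 'b')
j=19 s[j]='b': k: 1→0; π[19]=1 (border 'b')
j=20 s[j]='c': k: 1→0; π[20]=0 (border '')
j=21 s[j]='g': π[21]=0 (border '')
j=22 s[j]='a': π[22]=0 (border '')
j=23 s[j]='d': π[23]=0 (border '')
j=24 s[j]='b': π[24]=1 (border 'b')
j=25 s[j]='f': π[25]=2 (border 'bf')
j=26 s[j]='e': k: 2→0; π[26]=0 (border '')
j=27 s[j]='d': π[27]=0 (border '')
j=28 s[j]='a': π[28]=0 (border '')

[0, 0, 1, 0, 0, 0, 1, 2, 0, 1, 1, 2, 0, 1, 0, 0, 0, 0, 1, 1, 0, 0, 0, 0, 1, 2, 0, 0, 0]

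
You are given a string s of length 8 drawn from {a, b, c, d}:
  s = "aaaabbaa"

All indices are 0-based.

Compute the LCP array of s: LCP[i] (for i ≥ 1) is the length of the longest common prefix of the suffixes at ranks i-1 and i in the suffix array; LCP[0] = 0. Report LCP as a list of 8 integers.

[0, 1, 2, 3, 2, 1, 0, 1]

rank | idx | suffix
   0 |   7 | a
   1 |   6 | aa
   2 |   0 | aaaabbaa
   3 |   1 | aaabbaa
   4 |   2 | aabbaa
   5 |   3 | abbaa
   6 |   5 | baa
   7 |   4 | bbaa

SA = [7, 6, 0, 1, 2, 3, 5, 4]
i: (SA[i-1],SA[i]) lcp shared
  1: (7,6) 1 'a'
  2: (6,0) 2 'aa'
  3: (0,1) 3 'aaa'
  4: (1,2) 2 'aa'
  5: (2,3) 1 'a'
  6: (3,5) 0 ''
  7: (5,4) 1 'b'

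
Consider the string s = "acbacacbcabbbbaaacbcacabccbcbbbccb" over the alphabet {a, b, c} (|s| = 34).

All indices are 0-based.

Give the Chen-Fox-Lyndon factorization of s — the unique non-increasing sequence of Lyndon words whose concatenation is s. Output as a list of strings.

["acb", "acacbc", "abbbb", "aaacbcacabccbcbbbccb"]

emit factor 1: 'acb' (i=0, period=3)
emit factor 2: 'acacbc' (i=3, period=6)
emit factor 3: 'abbbb' (i=9, period=5)
emit factor 4: 'aaacbcacabccbcbbbccb' (i=14, period=20)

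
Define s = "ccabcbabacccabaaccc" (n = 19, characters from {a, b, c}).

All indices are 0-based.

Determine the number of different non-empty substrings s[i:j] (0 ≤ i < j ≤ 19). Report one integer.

rank→(start, suffix):
  0 → (14, 'aaccc')
  1 → (12, 'abaaccc')
  2 → (6, 'abacccabaaccc')
  3 → (2, 'abcbabacccabaaccc')
  4 → (15, 'accc')
  5 → (8, 'acccabaaccc')
  6 → (13, 'baaccc')
  7 → (5, 'babacccabaaccc')
  8 → (7, 'bacccabaaccc')
  9 → (3, 'bcbabacccabaaccc')
  10 → (18, 'c')
  11 → (11, 'cabaaccc')
  12 → (1, 'cabcbabacccabaaccc')
  13 → (4, 'cbabacccabaaccc')
  14 → (17, 'cc')
  15 → (10, 'ccabaaccc')
  16 → (0, 'ccabcbabacccabaaccc')
  17 → (16, 'ccc')
  18 → (9, 'cccabaaccc')

SA = [14, 12, 6, 2, 15, 8, 13, 5, 7, 3, 18, 11, 1, 4, 17, 10, 0, 16, 9]
i: (SA[i-1],SA[i]) lcp shared
  1: (14,12) 1 'a'
  2: (12,6) 3 'aba'
  3: (6,2) 2 'ab'
  4: (2,15) 1 'a'
  5: (15,8) 4 'accc'
  6: (8,13) 0 ''
  7: (13,5) 2 'ba'
  8: (5,7) 2 'ba'
  9: (7,3) 1 'b'
  10: (3,18) 0 ''
  11: (18,11) 1 'c'
  12: (11,1) 3 'cab'
  13: (1,4) 1 'c'
  14: (4,17) 1 'c'
  15: (17,10) 2 'cc'
  16: (10,0) 4 'ccab'
  17: (0,16) 2 'cc'
  18: (16,9) 3 'ccc'

n(n+1)/2 = 19·20/2 = 190
Σ LCP = 0 + 1 + 3 + 2 + 1 + 4 + 0 + 2 + 2 + 1 + 0 + 1 + 3 + 1 + 1 + 2 + 4 + 2 + 3 = 33
distinct = 190 − 33 = 157

157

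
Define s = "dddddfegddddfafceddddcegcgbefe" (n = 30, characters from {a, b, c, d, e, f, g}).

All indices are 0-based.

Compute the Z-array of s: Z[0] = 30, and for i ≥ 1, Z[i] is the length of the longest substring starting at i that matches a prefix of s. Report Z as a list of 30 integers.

Z[0]=30
i=1: outside box; Z[1]=4 grow→box=[1,5)
i=2: min(r-i=3, Z[1]=4)=3; Z[2]=3
i=3: min(r-i=2, Z[2]=3)=2; Z[3]=2
i=4: min(r-i=1, Z[3]=2)=1; Z[4]=1
i=5: outside box; Z[5]=0
i=6: outside box; Z[6]=0
i=7: outside box; Z[7]=0
i=8: outside box; Z[8]=4 grow→box=[8,12)
i=9: min(r-i=3, Z[1]=4)=3; Z[9]=3
i=10: min(r-i=2, Z[2]=3)=2; Z[10]=2
i=11: min(r-i=1, Z[3]=2)=1; Z[11]=1
i=12: outside box; Z[12]=0
i=13: outside box; Z[13]=0
i=14: outside box; Z[14]=0
i=15: outside box; Z[15]=0
i=16: outside box; Z[16]=0
i=17: outside box; Z[17]=4 grow→box=[17,21)
i=18: min(r-i=3, Z[1]=4)=3; Z[18]=3
i=19: min(r-i=2, Z[2]=3)=2; Z[19]=2
i=20: min(r-i=1, Z[3]=2)=1; Z[20]=1
i=21: outside box; Z[21]=0
i=22: outside box; Z[22]=0
i=23: outside box; Z[23]=0
i=24: outside box; Z[24]=0
i=25: outside box; Z[25]=0
i=26: outside box; Z[26]=0
i=27: outside box; Z[27]=0
i=28: outside box; Z[28]=0
i=29: outside box; Z[29]=0

[30, 4, 3, 2, 1, 0, 0, 0, 4, 3, 2, 1, 0, 0, 0, 0, 0, 4, 3, 2, 1, 0, 0, 0, 0, 0, 0, 0, 0, 0]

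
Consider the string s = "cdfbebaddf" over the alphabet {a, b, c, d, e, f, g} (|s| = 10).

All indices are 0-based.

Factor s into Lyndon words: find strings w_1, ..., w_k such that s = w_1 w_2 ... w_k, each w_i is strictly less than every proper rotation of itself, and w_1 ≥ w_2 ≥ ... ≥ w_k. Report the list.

["cdf", "be", "b", "addf"]

emit factor 1: 'cdf' (i=0, period=3)
emit factor 2: 'be' (i=3, period=2)
emit factor 3: 'b' (i=5, period=1)
emit factor 4: 'addf' (i=6, period=4)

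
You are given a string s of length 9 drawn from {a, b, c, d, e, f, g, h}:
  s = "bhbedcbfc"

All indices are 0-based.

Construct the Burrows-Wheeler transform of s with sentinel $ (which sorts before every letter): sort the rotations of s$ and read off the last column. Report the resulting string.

chc$fdebbb

rank  rotation    last
    0  $bhbedcbfc  c
    1  bedcbfc$bh  h
    2  bfc$bhbedc  c
    3  bhbedcbfc$  $
    4  c$bhbedcbf  f
    5  cbfc$bhbed  d
    6  dcbfc$bhbe  e
    7  edcbfc$bhb  b
    8  fc$bhbedcb  b
    9  hbedcbfc$b  b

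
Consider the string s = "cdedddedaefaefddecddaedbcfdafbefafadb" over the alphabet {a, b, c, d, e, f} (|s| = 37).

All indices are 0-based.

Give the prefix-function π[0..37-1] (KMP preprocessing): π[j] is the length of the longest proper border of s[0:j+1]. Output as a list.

π[0] = 0
j=1 s[j]='d': π[1]=0 (border '')
j=2 s[j]='e': π[2]=0 (border '')
j=3 s[j]='d': π[3]=0 (border '')
j=4 s[j]='d': π[4]=0 (border '')
j=5 s[j]='d': π[5]=0 (border '')
j=6 s[j]='e': π[6]=0 (border '')
j=7 s[j]='d': π[7]=0 (border '')
j=8 s[j]='a': π[8]=0 (border '')
j=9 s[j]='e': π[9]=0 (border '')
j=10 s[j]='f': π[10]=0 (border '')
j=11 s[j]='a': π[11]=0 (border '')
j=12 s[j]='e': π[12]=0 (border '')
j=13 s[j]='f': π[13]=0 (border '')
j=14 s[j]='d': π[14]=0 (border '')
j=15 s[j]='d': π[15]=0 (border '')
j=16 s[j]='e': π[16]=0 (border '')
j=17 s[j]='c': π[17]=1 (border 'c')
j=18 s[j]='d': π[18]=2 (border 'cd')
j=19 s[j]='d': k: 2→0; π[19]=0 (border '')
j=20 s[j]='a': π[20]=0 (border '')
j=21 s[j]='e': π[21]=0 (border '')
j=22 s[j]='d': π[22]=0 (border '')
j=23 s[j]='b': π[23]=0 (border '')
j=24 s[j]='c': π[24]=1 (border 'c')
j=25 s[j]='f': k: 1→0; π[25]=0 (border '')
j=26 s[j]='d': π[26]=0 (border '')
j=27 s[j]='a': π[27]=0 (border '')
j=28 s[j]='f': π[28]=0 (border '')
j=29 s[j]='b': π[29]=0 (border '')
j=30 s[j]='e': π[30]=0 (border '')
j=31 s[j]='f': π[31]=0 (border '')
j=32 s[j]='a': π[32]=0 (border '')
j=33 s[j]='f': π[33]=0 (border '')
j=34 s[j]='a': π[34]=0 (border '')
j=35 s[j]='d': π[35]=0 (border '')
j=36 s[j]='b': π[36]=0 (border '')

[0, 0, 0, 0, 0, 0, 0, 0, 0, 0, 0, 0, 0, 0, 0, 0, 0, 1, 2, 0, 0, 0, 0, 0, 1, 0, 0, 0, 0, 0, 0, 0, 0, 0, 0, 0, 0]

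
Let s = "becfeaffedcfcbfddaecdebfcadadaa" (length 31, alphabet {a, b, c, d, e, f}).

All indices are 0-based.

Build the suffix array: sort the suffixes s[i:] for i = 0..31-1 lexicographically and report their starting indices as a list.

[30, 29, 27, 25, 17, 5, 0, 22, 13, 24, 12, 19, 10, 2, 28, 26, 16, 9, 15, 20, 4, 21, 18, 1, 8, 23, 11, 14, 3, 7, 6]

rank | idx | suffix
   0 |  30 | a
   1 |  29 | aa
   2 |  27 | adaa
   3 |  25 | adadaa
   4 |  17 | aecdebfcadadaa
   5 |   5 | affedcfcbfddaecdebfcadadaa
   6 |   0 | becfeaffedcfcbfddaecdebfcadadaa
   7 |  22 | bfcadadaa
   8 |  13 | bfddaecdebfcadadaa
   9 |  24 | cadadaa
  10 |  12 | cbfddaecdebfcadadaa
  11 |  19 | cdebfcadadaa
  12 |  10 | cfcbfddaecdebfcadadaa
  13 |   2 | cfeaffedcfcbfddaecdebfcadadaa
  14 |  28 | daa
  15 |  26 | dadaa
  16 |  16 | daecdebfcadadaa
  17 |   9 | dcfcbfddaecdebfcadadaa
  18 |  15 | ddaecdebfcadadaa
  19 |  20 | debfcadadaa
  20 |   4 | eaffedcfcbfddaecdebfcadadaa
  21 |  21 | ebfcadadaa
  22 |  18 | ecdebfcadadaa
  23 |   1 | ecfeaffedcfcbfddaecdebfcadadaa
  24 |   8 | edcfcbfddaecdebfcadadaa
  25 |  23 | fcadadaa
  26 |  11 | fcbfddaecdebfcadadaa
  27 |  14 | fddaecdebfcadadaa
  28 |   3 | feaffedcfcbfddaecdebfcadadaa
  29 |   7 | fedcfcbfddaecdebfcadadaa
  30 |   6 | ffedcfcbfddaecdebfcadadaa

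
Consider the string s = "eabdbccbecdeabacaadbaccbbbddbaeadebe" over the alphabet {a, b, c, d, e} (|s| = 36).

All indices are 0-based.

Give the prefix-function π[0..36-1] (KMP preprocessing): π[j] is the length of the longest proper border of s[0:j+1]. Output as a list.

[0, 0, 0, 0, 0, 0, 0, 0, 1, 0, 0, 1, 2, 3, 0, 0, 0, 0, 0, 0, 0, 0, 0, 0, 0, 0, 0, 0, 0, 0, 1, 2, 0, 1, 0, 1]

π[0] = 0
j=1 s[j]='a': π[1]=0 (border '')
j=2 s[j]='b': π[2]=0 (border '')
j=3 s[j]='d': π[3]=0 (border '')
j=4 s[j]='b': π[4]=0 (border '')
j=5 s[j]='c': π[5]=0 (border '')
j=6 s[j]='c': π[6]=0 (border '')
j=7 s[j]='b': π[7]=0 (border '')
j=8 s[j]='e': π[8]=1 (border 'e')
j=9 s[j]='c': k: 1→0; π[9]=0 (border '')
j=10 s[j]='d': π[10]=0 (border '')
j=11 s[j]='e': π[11]=1 (border 'e')
j=12 s[j]='a': π[12]=2 (border 'ea')
j=13 s[j]='b': π[13]=3 (border 'eab')
j=14 s[j]='a': k: 3→0; π[14]=0 (border '')
j=15 s[j]='c': π[15]=0 (border '')
j=16 s[j]='a': π[16]=0 (border '')
j=17 s[j]='a': π[17]=0 (border '')
j=18 s[j]='d': π[18]=0 (border '')
j=19 s[j]='b': π[19]=0 (border '')
j=20 s[j]='a': π[20]=0 (border '')
j=21 s[j]='c': π[21]=0 (border '')
j=22 s[j]='c': π[22]=0 (border '')
j=23 s[j]='b': π[23]=0 (border '')
j=24 s[j]='b': π[24]=0 (border '')
j=25 s[j]='b': π[25]=0 (border '')
j=26 s[j]='d': π[26]=0 (border '')
j=27 s[j]='d': π[27]=0 (border '')
j=28 s[j]='b': π[28]=0 (border '')
j=29 s[j]='a': π[29]=0 (border '')
j=30 s[j]='e': π[30]=1 (border 'e')
j=31 s[j]='a': π[31]=2 (border 'ea')
j=32 s[j]='d': k: 2→0; π[32]=0 (border '')
j=33 s[j]='e': π[33]=1 (border 'e')
j=34 s[j]='b': k: 1→0; π[34]=0 (border '')
j=35 s[j]='e': π[35]=1 (border 'e')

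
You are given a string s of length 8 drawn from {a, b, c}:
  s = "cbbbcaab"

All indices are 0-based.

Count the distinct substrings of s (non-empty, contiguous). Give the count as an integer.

rank→(start, suffix):
  0 → (5, 'aab')
  1 → (6, 'ab')
  2 → (7, 'b')
  3 → (1, 'bbbcaab')
  4 → (2, 'bbcaab')
  5 → (3, 'bcaab')
  6 → (4, 'caab')
  7 → (0, 'cbbbcaab')

SA = [5, 6, 7, 1, 2, 3, 4, 0]
[i] adj suffixes → lcp
  [1] 5/6 → 1 ('a')
  [2] 6/7 → 0 ('')
  [3] 7/1 → 1 ('b')
  [4] 1/2 → 2 ('bb')
  [5] 2/3 → 1 ('b')
  [6] 3/4 → 0 ('')
  [7] 4/0 → 1 ('c')

n(n+1)/2 = 8·9/2 = 36
Σ LCP = 0 + 1 + 0 + 1 + 2 + 1 + 0 + 1 = 6
distinct = 36 − 6 = 30

30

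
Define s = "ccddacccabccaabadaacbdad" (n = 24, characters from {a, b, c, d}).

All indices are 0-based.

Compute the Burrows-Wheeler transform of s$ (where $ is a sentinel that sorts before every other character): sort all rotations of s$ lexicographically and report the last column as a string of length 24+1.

dcdacaddbaacccabca$caadbc

rank  rotation                   last
    0  $ccddacccabccaabadaacbdad  d
    1  aabadaacbdad$ccddacccabcc  c
    2  aacbdad$ccddacccabccaabad  d
    3  abadaacbdad$ccddacccabcca  a
    4  abccaabadaacbdad$ccddaccc  c
    5  acbdad$ccddacccabccaabada  a
    6  acccabccaabadaacbdad$ccdd  d
    7  ad$ccddacccabccaabadaacbd  d
    8  adaacbdad$ccddacccabccaab  b
    9  badaacbdad$ccddacccabccaa  a
   10  bccaabadaacbdad$ccddaccca  a
   11  bdad$ccddacccabccaabadaac  c
   12  caabadaacbdad$ccddacccabc  c
   13  cabccaabadaacbdad$ccddacc  c
   14  cbdad$ccddacccabccaabadaa  a
   15  ccaabadaacbdad$ccddacccab  b
   16  ccabccaabadaacbdad$ccddac  c
   17  cccabccaabadaacbdad$ccdda  a
   18  ccddacccabccaabadaacbdad$  $
   19  cddacccabccaabadaacbdad$c  c
   20  d$ccddacccabccaabadaacbda  a
   21  daacbdad$ccddacccabccaaba  a
   22  dacccabccaabadaacbdad$ccd  d
   23  dad$ccddacccabccaabadaacb  b
   24  ddacccabccaabadaacbdad$cc  c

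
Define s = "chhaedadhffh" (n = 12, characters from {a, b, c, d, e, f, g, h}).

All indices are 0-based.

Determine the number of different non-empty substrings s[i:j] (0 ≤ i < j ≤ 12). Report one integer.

72

sorted suffixes:
  #0 SA[0]=6  'adhffh'
  #1 SA[1]=3  'aedadhffh'
  #2 SA[2]=0  'chhaedadhffh'
  #3 SA[3]=5  'dadhffh'
  #4 SA[4]=7  'dhffh'
  #5 SA[5]=4  'edadhffh'
  #6 SA[6]=9  'ffh'
  #7 SA[7]=10  'fh'
  #8 SA[8]=11  'h'
  #9 SA[9]=2  'haedadhffh'
  #10 SA[10]=8  'hffh'
  #11 SA[11]=1  'hhaedadhffh'

SA = [6, 3, 0, 5, 7, 4, 9, 10, 11, 2, 8, 1]
i: (SA[i-1],SA[i]) lcp shared
  1: (6,3) 1 'a'
  2: (3,0) 0 ''
  3: (0,5) 0 ''
  4: (5,7) 1 'd'
  5: (7,4) 0 ''
  6: (4,9) 0 ''
  7: (9,10) 1 'f'
  8: (10,11) 0 ''
  9: (11,2) 1 'h'
  10: (2,8) 1 'h'
  11: (8,1) 1 'h'

n(n+1)/2 = 12·13/2 = 78
Σ LCP = 0 + 1 + 0 + 0 + 1 + 0 + 0 + 1 + 0 + 1 + 1 + 1 = 6
distinct = 78 − 6 = 72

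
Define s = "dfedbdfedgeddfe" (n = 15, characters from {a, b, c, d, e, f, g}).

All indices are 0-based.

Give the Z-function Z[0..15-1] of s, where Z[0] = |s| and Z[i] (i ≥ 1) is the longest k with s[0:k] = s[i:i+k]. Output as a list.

[15, 0, 0, 1, 0, 4, 0, 0, 1, 0, 0, 1, 3, 0, 0]

Z[0]=15
i=1: fresh scan; Z[1]=0
i=2: fresh scan; Z[2]=0
i=3: fresh scan; Z[3]=1 extend→box=[3,4)
i=4: fresh scan; Z[4]=0
i=5: fresh scan; Z[5]=4 extend→box=[5,9)
i=6: min(r-i=3, Z[1]=0)=0; Z[6]=0
i=7: min(r-i=2, Z[2]=0)=0; Z[7]=0
i=8: min(r-i=1, Z[3]=1)=1; Z[8]=1
i=9: fresh scan; Z[9]=0
i=10: fresh scan; Z[10]=0
i=11: fresh scan; Z[11]=1 extend→box=[11,12)
i=12: fresh scan; Z[12]=3 extend→box=[12,15)
i=13: min(r-i=2, Z[1]=0)=0; Z[13]=0
i=14: min(r-i=1, Z[2]=0)=0; Z[14]=0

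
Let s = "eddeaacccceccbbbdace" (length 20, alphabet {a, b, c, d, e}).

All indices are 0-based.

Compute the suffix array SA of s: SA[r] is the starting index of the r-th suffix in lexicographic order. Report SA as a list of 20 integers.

sorted suffixes:
  #0 SA[0]=4  'aacccceccbbbdace'
  #1 SA[1]=5  'acccceccbbbdace'
  #2 SA[2]=17  'ace'
  #3 SA[3]=13  'bbbdace'
  #4 SA[4]=14  'bbdace'
  #5 SA[5]=15  'bdace'
  #6 SA[6]=12  'cbbbdace'
  #7 SA[7]=11  'ccbbbdace'
  #8 SA[8]=6  'cccceccbbbdace'
  #9 SA[9]=7  'ccceccbbbdace'
  #10 SA[10]=8  'cceccbbbdace'
  #11 SA[11]=18  'ce'
  #12 SA[12]=9  'ceccbbbdace'
  #13 SA[13]=16  'dace'
  #14 SA[14]=1  'ddeaacccceccbbbdace'
  #15 SA[15]=2  'deaacccceccbbbdace'
  #16 SA[16]=19  'e'
  #17 SA[17]=3  'eaacccceccbbbdace'
  #18 SA[18]=10  'eccbbbdace'
  #19 SA[19]=0  'eddeaacccceccbbbdace'

[4, 5, 17, 13, 14, 15, 12, 11, 6, 7, 8, 18, 9, 16, 1, 2, 19, 3, 10, 0]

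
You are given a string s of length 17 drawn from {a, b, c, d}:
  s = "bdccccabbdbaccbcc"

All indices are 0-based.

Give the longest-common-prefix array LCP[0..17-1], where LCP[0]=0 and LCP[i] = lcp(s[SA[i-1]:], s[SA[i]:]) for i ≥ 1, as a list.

[0, 1, 0, 1, 1, 1, 2, 0, 1, 1, 1, 2, 2, 2, 3, 0, 1]

rank→(start, suffix):
  0 → (6, 'abbdbaccbcc')
  1 → (11, 'accbcc')
  2 → (10, 'baccbcc')
  3 → (7, 'bbdbaccbcc')
  4 → (14, 'bcc')
  5 → (8, 'bdbaccbcc')
  6 → (0, 'bdccccabbdbaccbcc')
  7 → (16, 'c')
  8 → (5, 'cabbdbaccbcc')
  9 → (13, 'cbcc')
  10 → (15, 'cc')
  11 → (4, 'ccabbdbaccbcc')
  12 → (12, 'ccbcc')
  13 → (3, 'cccabbdbaccbcc')
  14 → (2, 'ccccabbdbaccbcc')
  15 → (9, 'dbaccbcc')
  16 → (1, 'dccccabbdbaccbcc')

SA = [6, 11, 10, 7, 14, 8, 0, 16, 5, 13, 15, 4, 12, 3, 2, 9, 1]
rank  pair      lcp
   1  s[6:],s[11:]  1  'a'
   2  s[11:],s[10:]  0  ''
   3  s[10:],s[7:]  1  'b'
   4  s[7:],s[14:]  1  'b'
   5  s[14:],s[8:]  1  'b'
   6  s[8:],s[0:]  2  'bd'
   7  s[0:],s[16:]  0  ''
   8  s[16:],s[5:]  1  'c'
   9  s[5:],s[13:]  1  'c'
  10  s[13:],s[15:]  1  'c'
  11  s[15:],s[4:]  2  'cc'
  12  s[4:],s[12:]  2  'cc'
  13  s[12:],s[3:]  2  'cc'
  14  s[3:],s[2:]  3  'ccc'
  15  s[2:],s[9:]  0  ''
  16  s[9:],s[1:]  1  'd'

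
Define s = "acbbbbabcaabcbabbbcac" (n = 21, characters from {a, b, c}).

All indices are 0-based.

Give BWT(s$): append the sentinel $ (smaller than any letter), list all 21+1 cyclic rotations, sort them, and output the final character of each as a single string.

rank  rotation                last
    0  $acbbbbabcaabcbabbbcac  c
    1  aabcbabbbcac$acbbbbabc  c
    2  abbbcac$acbbbbabcaabcb  b
    3  abcaabcbabbbcac$acbbbb  b
    4  abcbabbbcac$acbbbbabca  a
    5  ac$acbbbbabcaabcbabbbc  c
    6  acbbbbabcaabcbabbbcac$  $
    7  babbbcac$acbbbbabcaabc  c
    8  babcaabcbabbbcac$acbbb  b
    9  bbabcaabcbabbbcac$acbb  b
   10  bbbabcaabcbabbbcac$acb  b
   11  bbbbabcaabcbabbbcac$ac  c
   12  bbbcac$acbbbbabcaabcba  a
   13  bbcac$acbbbbabcaabcbab  b
   14  bcaabcbabbbcac$acbbbba  a
   15  bcac$acbbbbabcaabcbabb  b
   16  bcbabbbcac$acbbbbabcaa  a
   17  c$acbbbbabcaabcbabbbca  a
   18  caabcbabbbcac$acbbbbab  b
   19  cac$acbbbbabcaabcbabbb  b
   20  cbabbbcac$acbbbbabcaab  b
   21  cbbbbabcaabcbabbbcac$a  a

ccbbac$cbbbcababaabbba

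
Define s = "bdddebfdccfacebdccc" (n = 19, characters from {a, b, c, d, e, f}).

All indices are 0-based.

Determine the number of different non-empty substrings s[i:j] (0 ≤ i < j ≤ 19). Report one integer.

rank→(start, suffix):
  0 → (11, 'acebdccc')
  1 → (14, 'bdccc')
  2 → (0, 'bdddebfdccfacebdccc')
  3 → (5, 'bfdccfacebdccc')
  4 → (18, 'c')
  5 → (17, 'cc')
  6 → (16, 'ccc')
  7 → (8, 'ccfacebdccc')
  8 → (12, 'cebdccc')
  9 → (9, 'cfacebdccc')
  10 → (15, 'dccc')
  11 → (7, 'dccfacebdccc')
  12 → (1, 'dddebfdccfacebdccc')
  13 → (2, 'ddebfdccfacebdccc')
  14 → (3, 'debfdccfacebdccc')
  15 → (13, 'ebdccc')
  16 → (4, 'ebfdccfacebdccc')
  17 → (10, 'facebdccc')
  18 → (6, 'fdccfacebdccc')

SA = [11, 14, 0, 5, 18, 17, 16, 8, 12, 9, 15, 7, 1, 2, 3, 13, 4, 10, 6]
rank  pair      lcp
   1  s[11:],s[14:]  0  ''
   2  s[14:],s[0:]  2  'bd'
   3  s[0:],s[5:]  1  'b'
   4  s[5:],s[18:]  0  ''
   5  s[18:],s[17:]  1  'c'
   6  s[17:],s[16:]  2  'cc'
   7  s[16:],s[8:]  2  'cc'
   8  s[8:],s[12:]  1  'c'
   9  s[12:],s[9:]  1  'c'
  10  s[9:],s[15:]  0  ''
  11  s[15:],s[7:]  3  'dcc'
  12  s[7:],s[1:]  1  'd'
  13  s[1:],s[2:]  2  'dd'
  14  s[2:],s[3:]  1  'd'
  15  s[3:],s[13:]  0  ''
  16  s[13:],s[4:]  2  'eb'
  17  s[4:],s[10:]  0  ''
  18  s[10:],s[6:]  1  'f'

n(n+1)/2 = 19·20/2 = 190
Σ LCP = 0 + 0 + 2 + 1 + 0 + 1 + 2 + 2 + 1 + 1 + 0 + 3 + 1 + 2 + 1 + 0 + 2 + 0 + 1 = 20
distinct = 190 − 20 = 170

170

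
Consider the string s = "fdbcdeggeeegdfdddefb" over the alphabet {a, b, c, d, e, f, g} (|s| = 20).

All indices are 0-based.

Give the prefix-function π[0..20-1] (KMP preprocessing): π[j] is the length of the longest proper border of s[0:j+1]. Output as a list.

π[0] = 0
j=1 s[j]='d': π[1]=0 (border '')
j=2 s[j]='b': π[2]=0 (border '')
j=3 s[j]='c': π[3]=0 (border '')
j=4 s[j]='d': π[4]=0 (border '')
j=5 s[j]='e': π[5]=0 (border '')
j=6 s[j]='g': π[6]=0 (border '')
j=7 s[j]='g': π[7]=0 (border '')
j=8 s[j]='e': π[8]=0 (border '')
j=9 s[j]='e': π[9]=0 (border '')
j=10 s[j]='e': π[10]=0 (border '')
j=11 s[j]='g': π[11]=0 (border '')
j=12 s[j]='d': π[12]=0 (border '')
j=13 s[j]='f': π[13]=1 (border 'f')
j=14 s[j]='d': π[14]=2 (border 'fd')
j=15 s[j]='d': k: 2→0; π[15]=0 (border '')
j=16 s[j]='d': π[16]=0 (border '')
j=17 s[j]='e': π[17]=0 (border '')
j=18 s[j]='f': π[18]=1 (border 'f')
j=19 s[j]='b': k: 1→0; π[19]=0 (border '')

[0, 0, 0, 0, 0, 0, 0, 0, 0, 0, 0, 0, 0, 1, 2, 0, 0, 0, 1, 0]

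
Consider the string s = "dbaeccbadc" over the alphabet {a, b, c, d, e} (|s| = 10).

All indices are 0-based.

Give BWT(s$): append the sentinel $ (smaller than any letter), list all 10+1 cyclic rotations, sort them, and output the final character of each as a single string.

rank  rotation     last
    0  $dbaeccbadc  c
    1  adc$dbaeccb  b
    2  aeccbadc$db  b
    3  badc$dbaecc  c
    4  baeccbadc$d  d
    5  c$dbaeccbad  d
    6  cbadc$dbaec  c
    7  ccbadc$dbae  e
    8  dbaeccbadc$  $
    9  dc$dbaeccba  a
   10  eccbadc$dba  a

cbbcddce$aa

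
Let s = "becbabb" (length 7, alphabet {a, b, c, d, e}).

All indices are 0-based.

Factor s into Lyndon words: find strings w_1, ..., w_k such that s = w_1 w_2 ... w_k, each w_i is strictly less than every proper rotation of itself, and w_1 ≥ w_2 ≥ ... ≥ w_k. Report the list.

["bec", "b", "abb"]

emit factor 1: 'bec' (i=0, period=3)
emit factor 2: 'b' (i=3, period=1)
emit factor 3: 'abb' (i=4, period=3)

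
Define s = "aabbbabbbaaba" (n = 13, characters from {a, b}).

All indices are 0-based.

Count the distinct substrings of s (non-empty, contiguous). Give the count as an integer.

rank | idx | suffix
   0 |  12 | a
   1 |   9 | aaba
   2 |   0 | aabbbabbbaaba
   3 |  10 | aba
   4 |   5 | abbbaaba
   5 |   1 | abbbabbbaaba
   6 |  11 | ba
   7 |   8 | baaba
   8 |   4 | babbbaaba
   9 |   7 | bbaaba
  10 |   3 | bbabbbaaba
  11 |   6 | bbbaaba
  12 |   2 | bbbabbbaaba

SA = [12, 9, 0, 10, 5, 1, 11, 8, 4, 7, 3, 6, 2]
i: (SA[i-1],SA[i]) lcp shared
  1: (12,9) 1 'a'
  2: (9,0) 3 'aab'
  3: (0,10) 1 'a'
  4: (10,5) 2 'ab'
  5: (5,1) 5 'abbba'
  6: (1,11) 0 ''
  7: (11,8) 2 'ba'
  8: (8,4) 2 'ba'
  9: (4,7) 1 'b'
  10: (7,3) 3 'bba'
  11: (3,6) 2 'bb'
  12: (6,2) 4 'bbba'

n(n+1)/2 = 13·14/2 = 91
Σ LCP = 0 + 1 + 3 + 1 + 2 + 5 + 0 + 2 + 2 + 1 + 3 + 2 + 4 = 26
distinct = 91 − 26 = 65

65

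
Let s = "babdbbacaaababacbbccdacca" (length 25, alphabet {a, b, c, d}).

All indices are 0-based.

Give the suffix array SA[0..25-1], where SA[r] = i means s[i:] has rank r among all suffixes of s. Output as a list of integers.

[24, 8, 9, 10, 12, 1, 6, 14, 21, 11, 0, 5, 13, 4, 16, 17, 2, 23, 7, 15, 22, 18, 19, 20, 3]

sorted suffixes:
  #0 SA[0]=24  'a'
  #1 SA[1]=8  'aaababacbbccdacca'
  #2 SA[2]=9  'aababacbbccdacca'
  #3 SA[3]=10  'ababacbbccdacca'
  #4 SA[4]=12  'abacbbccdacca'
  #5 SA[5]=1  'abdbbacaaababacbbccdacca'
  #6 SA[6]=6  'acaaababacbbccdacca'
  #7 SA[7]=14  'acbbccdacca'
  #8 SA[8]=21  'acca'
  #9 SA[9]=11  'babacbbccdacca'
  #10 SA[10]=0  'babdbbacaaababacbbccdacca'
  #11 SA[11]=5  'bacaaababacbbccdacca'
  #12 SA[12]=13  'bacbbccdacca'
  #13 SA[13]=4  'bbacaaababacbbccdacca'
  #14 SA[14]=16  'bbccdacca'
  #15 SA[15]=17  'bccdacca'
  #16 SA[16]=2  'bdbbacaaababacbbccdacca'
  #17 SA[17]=23  'ca'
  #18 SA[18]=7  'caaababacbbccdacca'
  #19 SA[19]=15  'cbbccdacca'
  #20 SA[20]=22  'cca'
  #21 SA[21]=18  'ccdacca'
  #22 SA[22]=19  'cdacca'
  #23 SA[23]=20  'dacca'
  #24 SA[24]=3  'dbbacaaababacbbccdacca'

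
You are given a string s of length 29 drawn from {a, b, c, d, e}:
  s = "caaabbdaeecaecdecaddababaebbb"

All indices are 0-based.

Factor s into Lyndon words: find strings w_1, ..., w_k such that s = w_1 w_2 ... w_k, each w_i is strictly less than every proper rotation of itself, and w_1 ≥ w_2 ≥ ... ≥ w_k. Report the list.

emit factor 1: 'c' (i=0, period=1)
emit factor 2: 'aaabbdaeecaecdecaddababaebbb' (i=1, period=28)

["c", "aaabbdaeecaecdecaddababaebbb"]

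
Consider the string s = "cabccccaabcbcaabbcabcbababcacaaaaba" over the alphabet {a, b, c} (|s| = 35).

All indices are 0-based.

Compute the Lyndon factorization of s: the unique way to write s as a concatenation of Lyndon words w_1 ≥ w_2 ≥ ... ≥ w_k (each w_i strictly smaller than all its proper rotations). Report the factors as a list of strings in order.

emit factor 1: 'c' (i=0, period=1)
emit factor 2: 'abcccc' (i=1, period=6)
emit factor 3: 'aabcbc' (i=7, period=6)
emit factor 4: 'aabbcabcbababcac' (i=13, period=16)
emit factor 5: 'aaaab' (i=29, period=5)
emit factor 6: 'a' (i=34, period=1)

["c", "abcccc", "aabcbc", "aabbcabcbababcac", "aaaab", "a"]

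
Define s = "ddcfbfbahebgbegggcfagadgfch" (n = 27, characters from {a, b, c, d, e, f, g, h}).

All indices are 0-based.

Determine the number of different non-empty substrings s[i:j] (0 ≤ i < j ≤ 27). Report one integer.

356

rank | idx | suffix
   0 |  21 | adgfch
   1 |  19 | agadgfch
   2 |   7 | ahebgbegggcfagadgfch
   3 |   6 | bahebgbegggcfagadgfch
   4 |  12 | begggcfagadgfch
   5 |   4 | bfbahebgbegggcfagadgfch
   6 |  10 | bgbegggcfagadgfch
   7 |  17 | cfagadgfch
   8 |   2 | cfbfbahebgbegggcfagadgfch
   9 |  25 | ch
  10 |   1 | dcfbfbahebgbegggcfagadgfch
  11 |   0 | ddcfbfbahebgbegggcfagadgfch
  12 |  22 | dgfch
  13 |   9 | ebgbegggcfagadgfch
  14 |  13 | egggcfagadgfch
  15 |  18 | fagadgfch
  16 |   5 | fbahebgbegggcfagadgfch
  17 |   3 | fbfbahebgbegggcfagadgfch
  18 |  24 | fch
  19 |  20 | gadgfch
  20 |  11 | gbegggcfagadgfch
  21 |  16 | gcfagadgfch
  22 |  23 | gfch
  23 |  15 | ggcfagadgfch
  24 |  14 | gggcfagadgfch
  25 |  26 | h
  26 |   8 | hebgbegggcfagadgfch

SA = [21, 19, 7, 6, 12, 4, 10, 17, 2, 25, 1, 0, 22, 9, 13, 18, 5, 3, 24, 20, 11, 16, 23, 15, 14, 26, 8]
[i] adj suffixes → lcp
  [1] 21/19 → 1 ('a')
  [2] 19/7 → 1 ('a')
  [3] 7/6 → 0 ('')
  [4] 6/12 → 1 ('b')
  [5] 12/4 → 1 ('b')
  [6] 4/10 → 1 ('b')
  [7] 10/17 → 0 ('')
  [8] 17/2 → 2 ('cf')
  [9] 2/25 → 1 ('c')
  [10] 25/1 → 0 ('')
  [11] 1/0 → 1 ('d')
  [12] 0/22 → 1 ('d')
  [13] 22/9 → 0 ('')
  [14] 9/13 → 1 ('e')
  [15] 13/18 → 0 ('')
  [16] 18/5 → 1 ('f')
  [17] 5/3 → 2 ('fb')
  [18] 3/24 → 1 ('f')
  [19] 24/20 → 0 ('')
  [20] 20/11 → 1 ('g')
  [21] 11/16 → 1 ('g')
  [22] 16/23 → 1 ('g')
  [23] 23/15 → 1 ('g')
  [24] 15/14 → 2 ('gg')
  [25] 14/26 → 0 ('')
  [26] 26/8 → 1 ('h')

n(n+1)/2 = 27·28/2 = 378
Σ LCP = 0 + 1 + 1 + 0 + 1 + 1 + 1 + 0 + 2 + 1 + 0 + 1 + 1 + 0 + 1 + 0 + 1 + 2 + 1 + 0 + 1 + 1 + 1 + 1 + 2 + 0 + 1 = 22
distinct = 378 − 22 = 356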